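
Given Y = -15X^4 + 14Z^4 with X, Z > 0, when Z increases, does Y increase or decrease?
Y increases

Taking the partial derivative:
∂Y/∂Z = 56Z^3

∂Y/∂Z = 56Z^3 > 0 (assuming positive values)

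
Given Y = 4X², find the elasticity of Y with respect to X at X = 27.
Elasticity = 2

Elasticity = (dY/dX) · (X/Y)

dY/dX = 8·X
At X = 27: dY/dX = 216, Y = 2916

Elasticity = 216 · (27 / 2916) = 2

Interpretation: for a small percentage change in X, the percentage change in Y is approximately 2.00 times as large.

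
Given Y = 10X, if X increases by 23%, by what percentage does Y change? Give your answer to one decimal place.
23.0%

For Y = 10X:
If X → X(1 + 0.23)
Then Y → Y · (1 + 0.23)^1
     = Y · 1.2300

Percentage change = ((1 + 0.23)^1 − 1) × 100% = 23.0%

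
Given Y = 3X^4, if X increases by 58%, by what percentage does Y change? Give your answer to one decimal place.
523.2%

For Y = 3X^4:
If X → X(1 + 0.58)
Then Y → Y · (1 + 0.58)^4
     ≈ Y · 6.2320

Percentage change = ((1 + 0.58)^4 − 1) × 100% ≈ 523.2%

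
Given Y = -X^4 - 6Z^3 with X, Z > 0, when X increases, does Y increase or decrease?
Y decreases

Taking the partial derivative:
∂Y/∂X = -4X^3

∂Y/∂X = -4X^3 < 0 (assuming positive values)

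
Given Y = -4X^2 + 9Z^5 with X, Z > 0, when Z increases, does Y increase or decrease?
Y increases

Taking the partial derivative:
∂Y/∂Z = 45Z^4

∂Y/∂Z = 45Z^4 > 0 (assuming positive values)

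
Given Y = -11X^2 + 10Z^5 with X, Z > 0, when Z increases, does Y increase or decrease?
Y increases

Taking the partial derivative:
∂Y/∂Z = 50Z^4

∂Y/∂Z = 50Z^4 > 0 (assuming positive values)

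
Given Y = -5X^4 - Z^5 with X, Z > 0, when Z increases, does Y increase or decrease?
Y decreases

Taking the partial derivative:
∂Y/∂Z = -5Z^4

∂Y/∂Z = -5Z^4 < 0 (assuming positive values)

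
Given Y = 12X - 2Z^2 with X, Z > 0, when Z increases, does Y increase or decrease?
Y decreases

Taking the partial derivative:
∂Y/∂Z = -4Z

∂Y/∂Z = -4Z < 0 (assuming positive values)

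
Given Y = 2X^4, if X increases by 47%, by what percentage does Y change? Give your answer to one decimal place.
366.9%

For Y = 2X^4:
If X → X(1 + 0.47)
Then Y → Y · (1 + 0.47)^4
     ≈ Y · 4.6695

Percentage change = ((1 + 0.47)^4 − 1) × 100% ≈ 366.9%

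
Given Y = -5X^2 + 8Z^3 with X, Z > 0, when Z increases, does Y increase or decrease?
Y increases

Taking the partial derivative:
∂Y/∂Z = 24Z^2

∂Y/∂Z = 24Z^2 > 0 (assuming positive values)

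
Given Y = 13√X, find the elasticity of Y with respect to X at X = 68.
Elasticity = 1/2

Elasticity = (dY/dX) · (X/Y)

dY/dX = 13/(2·√X)
At X = 68: dY/dX = 13·√17/68, Y = 26·√17

Elasticity = (13·√17/68) · (68 / (26·√17)) = 1/2

Interpretation: for a small percentage change in X, the percentage change in Y is approximately 0.50 times as large.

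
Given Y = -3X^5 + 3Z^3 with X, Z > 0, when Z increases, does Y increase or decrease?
Y increases

Taking the partial derivative:
∂Y/∂Z = 9Z^2

∂Y/∂Z = 9Z^2 > 0 (assuming positive values)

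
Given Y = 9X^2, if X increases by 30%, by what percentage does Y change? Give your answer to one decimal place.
69.0%

For Y = 9X^2:
If X → X(1 + 0.3)
Then Y → Y · (1 + 0.3)^2
     = Y · 1.6900

Percentage change = ((1 + 0.3)^2 − 1) × 100% = 69.0%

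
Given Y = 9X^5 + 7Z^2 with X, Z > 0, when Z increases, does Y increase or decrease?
Y increases

Taking the partial derivative:
∂Y/∂Z = 14Z

∂Y/∂Z = 14Z > 0 (assuming positive values)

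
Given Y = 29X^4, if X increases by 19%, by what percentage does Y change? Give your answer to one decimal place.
100.5%

For Y = 29X^4:
If X → X(1 + 0.19)
Then Y → Y · (1 + 0.19)^4
     ≈ Y · 2.0053

Percentage change = ((1 + 0.19)^4 − 1) × 100% ≈ 100.5%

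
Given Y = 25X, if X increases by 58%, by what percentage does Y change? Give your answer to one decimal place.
58.0%

For Y = 25X:
If X → X(1 + 0.58)
Then Y → Y · (1 + 0.58)^1
     = Y · 1.5800

Percentage change = ((1 + 0.58)^1 − 1) × 100% = 58.0%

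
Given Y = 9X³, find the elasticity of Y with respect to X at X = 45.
Elasticity = 3

Elasticity = (dY/dX) · (X/Y)

dY/dX = 27·X²
At X = 45: dY/dX = 54675, Y = 820125

Elasticity = 54675 · (45 / 820125) = 3

Interpretation: for a small percentage change in X, the percentage change in Y is approximately 3.00 times as large.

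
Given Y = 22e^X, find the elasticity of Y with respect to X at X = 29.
Elasticity = 29

Elasticity = (dY/dX) · (X/Y)

dY/dX = 22·e^X
At X = 29: dY/dX = 22·e^29, Y = 22·e^29

Elasticity = (22·e^29) · (29 / (22·e^29)) = 29

Interpretation: for a small percentage change in X, the percentage change in Y is approximately 29.00 times as large.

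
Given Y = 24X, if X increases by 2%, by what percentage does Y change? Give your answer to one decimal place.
2.0%

For Y = 24X:
If X → X(1 + 0.02)
Then Y → Y · (1 + 0.02)^1
     = Y · 1.0200

Percentage change = ((1 + 0.02)^1 − 1) × 100% = 2.0%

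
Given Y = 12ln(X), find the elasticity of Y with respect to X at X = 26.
Elasticity = 1/ln(26) ≈ 0.3069

Elasticity = (dY/dX) · (X/Y)

dY/dX = 12/X
At X = 26: dY/dX = 6/13, Y = 12·ln(26)

Elasticity = (6/13) · (26 / (12·ln(26))) = 1/ln(26) ≈ 0.3069

Interpretation: for a small percentage change in X, the percentage change in Y is approximately 0.31 times as large.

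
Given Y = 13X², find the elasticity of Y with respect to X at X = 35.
Elasticity = 2

Elasticity = (dY/dX) · (X/Y)

dY/dX = 26·X
At X = 35: dY/dX = 910, Y = 15925

Elasticity = 910 · (35 / 15925) = 2

Interpretation: for a small percentage change in X, the percentage change in Y is approximately 2.00 times as large.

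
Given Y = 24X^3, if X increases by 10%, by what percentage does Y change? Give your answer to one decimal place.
33.1%

For Y = 24X^3:
If X → X(1 + 0.1)
Then Y → Y · (1 + 0.1)^3
     = Y · 1.3310

Percentage change = ((1 + 0.1)^3 − 1) × 100% = 33.1%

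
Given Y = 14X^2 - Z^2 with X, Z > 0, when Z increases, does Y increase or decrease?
Y decreases

Taking the partial derivative:
∂Y/∂Z = -2Z

∂Y/∂Z = -2Z < 0 (assuming positive values)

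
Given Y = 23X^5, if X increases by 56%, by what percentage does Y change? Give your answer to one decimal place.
823.9%

For Y = 23X^5:
If X → X(1 + 0.56)
Then Y → Y · (1 + 0.56)^5
     ≈ Y · 9.2390

Percentage change = ((1 + 0.56)^5 − 1) × 100% ≈ 823.9%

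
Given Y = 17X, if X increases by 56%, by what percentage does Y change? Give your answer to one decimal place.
56.0%

For Y = 17X:
If X → X(1 + 0.56)
Then Y → Y · (1 + 0.56)^1
     = Y · 1.5600

Percentage change = ((1 + 0.56)^1 − 1) × 100% = 56.0%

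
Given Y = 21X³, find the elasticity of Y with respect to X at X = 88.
Elasticity = 3

Elasticity = (dY/dX) · (X/Y)

dY/dX = 63·X²
At X = 88: dY/dX = 487872, Y = 14310912

Elasticity = 487872 · (88 / 14310912) = 3

Interpretation: for a small percentage change in X, the percentage change in Y is approximately 3.00 times as large.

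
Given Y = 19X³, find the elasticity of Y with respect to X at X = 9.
Elasticity = 3

Elasticity = (dY/dX) · (X/Y)

dY/dX = 57·X²
At X = 9: dY/dX = 4617, Y = 13851

Elasticity = 4617 · (9 / 13851) = 3

Interpretation: for a small percentage change in X, the percentage change in Y is approximately 3.00 times as large.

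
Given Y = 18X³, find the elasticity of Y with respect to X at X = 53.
Elasticity = 3

Elasticity = (dY/dX) · (X/Y)

dY/dX = 54·X²
At X = 53: dY/dX = 151686, Y = 2679786

Elasticity = 151686 · (53 / 2679786) = 3

Interpretation: for a small percentage change in X, the percentage change in Y is approximately 3.00 times as large.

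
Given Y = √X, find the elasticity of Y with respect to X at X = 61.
Elasticity = 1/2

Elasticity = (dY/dX) · (X/Y)

dY/dX = 1/(2·√X)
At X = 61: dY/dX = √61/122, Y = √61

Elasticity = (√61/122) · (61 / (√61)) = 1/2

Interpretation: for a small percentage change in X, the percentage change in Y is approximately 0.50 times as large.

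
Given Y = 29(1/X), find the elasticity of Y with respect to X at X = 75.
Elasticity = -1

Elasticity = (dY/dX) · (X/Y)

dY/dX = -29/X²
At X = 75: dY/dX = -29/5625, Y = 29/75

Elasticity = (-29/5625) · (75 / (29/75)) = -1

Interpretation: for a small percentage change in X, the percentage change in Y is approximately -1.00 times as large.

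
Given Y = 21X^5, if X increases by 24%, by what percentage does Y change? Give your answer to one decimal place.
193.2%

For Y = 21X^5:
If X → X(1 + 0.24)
Then Y → Y · (1 + 0.24)^5
     ≈ Y · 2.9316

Percentage change = ((1 + 0.24)^5 − 1) × 100% ≈ 193.2%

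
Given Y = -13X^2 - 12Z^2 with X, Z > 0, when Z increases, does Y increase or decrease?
Y decreases

Taking the partial derivative:
∂Y/∂Z = -24Z

∂Y/∂Z = -24Z < 0 (assuming positive values)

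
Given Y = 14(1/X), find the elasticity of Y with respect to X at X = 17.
Elasticity = -1

Elasticity = (dY/dX) · (X/Y)

dY/dX = -14/X²
At X = 17: dY/dX = -14/289, Y = 14/17

Elasticity = (-14/289) · (17 / (14/17)) = -1

Interpretation: for a small percentage change in X, the percentage change in Y is approximately -1.00 times as large.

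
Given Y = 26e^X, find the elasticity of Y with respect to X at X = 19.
Elasticity = 19

Elasticity = (dY/dX) · (X/Y)

dY/dX = 26·e^X
At X = 19: dY/dX = 26·e^19, Y = 26·e^19

Elasticity = (26·e^19) · (19 / (26·e^19)) = 19

Interpretation: for a small percentage change in X, the percentage change in Y is approximately 19.00 times as large.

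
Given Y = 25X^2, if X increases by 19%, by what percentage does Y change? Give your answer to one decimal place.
41.6%

For Y = 25X^2:
If X → X(1 + 0.19)
Then Y → Y · (1 + 0.19)^2
     = Y · 1.4161

Percentage change = ((1 + 0.19)^2 − 1) × 100% ≈ 41.6%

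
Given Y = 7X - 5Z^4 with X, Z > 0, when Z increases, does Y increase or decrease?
Y decreases

Taking the partial derivative:
∂Y/∂Z = -20Z^3

∂Y/∂Z = -20Z^3 < 0 (assuming positive values)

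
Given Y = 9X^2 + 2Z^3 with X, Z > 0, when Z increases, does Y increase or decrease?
Y increases

Taking the partial derivative:
∂Y/∂Z = 6Z^2

∂Y/∂Z = 6Z^2 > 0 (assuming positive values)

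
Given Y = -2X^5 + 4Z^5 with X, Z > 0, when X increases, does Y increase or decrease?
Y decreases

Taking the partial derivative:
∂Y/∂X = -10X^4

∂Y/∂X = -10X^4 < 0 (assuming positive values)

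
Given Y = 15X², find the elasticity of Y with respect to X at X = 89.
Elasticity = 2

Elasticity = (dY/dX) · (X/Y)

dY/dX = 30·X
At X = 89: dY/dX = 2670, Y = 118815

Elasticity = 2670 · (89 / 118815) = 2

Interpretation: for a small percentage change in X, the percentage change in Y is approximately 2.00 times as large.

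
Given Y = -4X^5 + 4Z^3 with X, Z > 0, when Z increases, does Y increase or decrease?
Y increases

Taking the partial derivative:
∂Y/∂Z = 12Z^2

∂Y/∂Z = 12Z^2 > 0 (assuming positive values)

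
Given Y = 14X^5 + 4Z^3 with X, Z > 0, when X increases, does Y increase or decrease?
Y increases

Taking the partial derivative:
∂Y/∂X = 70X^4

∂Y/∂X = 70X^4 > 0 (assuming positive values)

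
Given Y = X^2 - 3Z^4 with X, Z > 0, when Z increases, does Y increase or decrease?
Y decreases

Taking the partial derivative:
∂Y/∂Z = -12Z^3

∂Y/∂Z = -12Z^3 < 0 (assuming positive values)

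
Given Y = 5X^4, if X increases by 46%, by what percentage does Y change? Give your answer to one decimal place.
354.4%

For Y = 5X^4:
If X → X(1 + 0.46)
Then Y → Y · (1 + 0.46)^4
     ≈ Y · 4.5437

Percentage change = ((1 + 0.46)^4 − 1) × 100% ≈ 354.4%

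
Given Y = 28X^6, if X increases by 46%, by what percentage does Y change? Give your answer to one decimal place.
868.5%

For Y = 28X^6:
If X → X(1 + 0.46)
Then Y → Y · (1 + 0.46)^6
     ≈ Y · 9.6854

Percentage change = ((1 + 0.46)^6 − 1) × 100% ≈ 868.5%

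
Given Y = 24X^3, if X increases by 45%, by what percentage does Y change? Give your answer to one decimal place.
204.9%

For Y = 24X^3:
If X → X(1 + 0.45)
Then Y → Y · (1 + 0.45)^3
     ≈ Y · 3.0486

Percentage change = ((1 + 0.45)^3 − 1) × 100% ≈ 204.9%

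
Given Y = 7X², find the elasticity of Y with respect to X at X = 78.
Elasticity = 2

Elasticity = (dY/dX) · (X/Y)

dY/dX = 14·X
At X = 78: dY/dX = 1092, Y = 42588

Elasticity = 1092 · (78 / 42588) = 2

Interpretation: for a small percentage change in X, the percentage change in Y is approximately 2.00 times as large.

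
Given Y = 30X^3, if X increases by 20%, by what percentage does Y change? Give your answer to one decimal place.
72.8%

For Y = 30X^3:
If X → X(1 + 0.2)
Then Y → Y · (1 + 0.2)^3
     = Y · 1.7280

Percentage change = ((1 + 0.2)^3 − 1) × 100% = 72.8%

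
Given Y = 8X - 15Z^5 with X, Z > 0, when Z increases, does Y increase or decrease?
Y decreases

Taking the partial derivative:
∂Y/∂Z = -75Z^4

∂Y/∂Z = -75Z^4 < 0 (assuming positive values)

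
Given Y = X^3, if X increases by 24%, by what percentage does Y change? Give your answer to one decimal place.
90.7%

For Y = X^3:
If X → X(1 + 0.24)
Then Y → Y · (1 + 0.24)^3
     ≈ Y · 1.9066

Percentage change = ((1 + 0.24)^3 − 1) × 100% ≈ 90.7%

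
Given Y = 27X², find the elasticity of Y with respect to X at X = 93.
Elasticity = 2

Elasticity = (dY/dX) · (X/Y)

dY/dX = 54·X
At X = 93: dY/dX = 5022, Y = 233523

Elasticity = 5022 · (93 / 233523) = 2

Interpretation: for a small percentage change in X, the percentage change in Y is approximately 2.00 times as large.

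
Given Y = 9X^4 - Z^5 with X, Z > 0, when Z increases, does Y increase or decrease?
Y decreases

Taking the partial derivative:
∂Y/∂Z = -5Z^4

∂Y/∂Z = -5Z^4 < 0 (assuming positive values)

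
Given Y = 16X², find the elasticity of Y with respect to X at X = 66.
Elasticity = 2

Elasticity = (dY/dX) · (X/Y)

dY/dX = 32·X
At X = 66: dY/dX = 2112, Y = 69696

Elasticity = 2112 · (66 / 69696) = 2

Interpretation: for a small percentage change in X, the percentage change in Y is approximately 2.00 times as large.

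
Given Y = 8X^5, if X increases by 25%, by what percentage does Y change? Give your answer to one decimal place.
205.2%

For Y = 8X^5:
If X → X(1 + 0.25)
Then Y → Y · (1 + 0.25)^5
     ≈ Y · 3.0518

Percentage change = ((1 + 0.25)^5 − 1) × 100% ≈ 205.2%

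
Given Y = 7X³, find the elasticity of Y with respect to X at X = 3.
Elasticity = 3

Elasticity = (dY/dX) · (X/Y)

dY/dX = 21·X²
At X = 3: dY/dX = 189, Y = 189

Elasticity = 189 · (3 / 189) = 3

Interpretation: for a small percentage change in X, the percentage change in Y is approximately 3.00 times as large.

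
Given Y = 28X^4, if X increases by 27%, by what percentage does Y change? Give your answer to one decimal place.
160.1%

For Y = 28X^4:
If X → X(1 + 0.27)
Then Y → Y · (1 + 0.27)^4
     ≈ Y · 2.6014

Percentage change = ((1 + 0.27)^4 − 1) × 100% ≈ 160.1%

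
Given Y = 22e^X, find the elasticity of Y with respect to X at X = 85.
Elasticity = 85

Elasticity = (dY/dX) · (X/Y)

dY/dX = 22·e^X
At X = 85: dY/dX = 22·e^85, Y = 22·e^85

Elasticity = (22·e^85) · (85 / (22·e^85)) = 85

Interpretation: for a small percentage change in X, the percentage change in Y is approximately 85.00 times as large.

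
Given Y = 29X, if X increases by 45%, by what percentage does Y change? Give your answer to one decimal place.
45.0%

For Y = 29X:
If X → X(1 + 0.45)
Then Y → Y · (1 + 0.45)^1
     = Y · 1.4500

Percentage change = ((1 + 0.45)^1 − 1) × 100% = 45.0%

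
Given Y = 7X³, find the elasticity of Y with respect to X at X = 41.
Elasticity = 3

Elasticity = (dY/dX) · (X/Y)

dY/dX = 21·X²
At X = 41: dY/dX = 35301, Y = 482447

Elasticity = 35301 · (41 / 482447) = 3

Interpretation: for a small percentage change in X, the percentage change in Y is approximately 3.00 times as large.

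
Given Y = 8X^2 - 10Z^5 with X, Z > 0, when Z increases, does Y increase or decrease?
Y decreases

Taking the partial derivative:
∂Y/∂Z = -50Z^4

∂Y/∂Z = -50Z^4 < 0 (assuming positive values)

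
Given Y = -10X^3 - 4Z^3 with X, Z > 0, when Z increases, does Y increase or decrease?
Y decreases

Taking the partial derivative:
∂Y/∂Z = -12Z^2

∂Y/∂Z = -12Z^2 < 0 (assuming positive values)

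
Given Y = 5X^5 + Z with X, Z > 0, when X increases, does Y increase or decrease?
Y increases

Taking the partial derivative:
∂Y/∂X = 25X^4

∂Y/∂X = 25X^4 > 0 (assuming positive values)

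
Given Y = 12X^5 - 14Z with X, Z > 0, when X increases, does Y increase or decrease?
Y increases

Taking the partial derivative:
∂Y/∂X = 60X^4

∂Y/∂X = 60X^4 > 0 (assuming positive values)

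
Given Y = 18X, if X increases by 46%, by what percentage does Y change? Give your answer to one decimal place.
46.0%

For Y = 18X:
If X → X(1 + 0.46)
Then Y → Y · (1 + 0.46)^1
     = Y · 1.4600

Percentage change = ((1 + 0.46)^1 − 1) × 100% = 46.0%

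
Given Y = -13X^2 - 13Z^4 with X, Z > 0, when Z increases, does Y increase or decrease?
Y decreases

Taking the partial derivative:
∂Y/∂Z = -52Z^3

∂Y/∂Z = -52Z^3 < 0 (assuming positive values)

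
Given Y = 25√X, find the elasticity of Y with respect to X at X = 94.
Elasticity = 1/2

Elasticity = (dY/dX) · (X/Y)

dY/dX = 25/(2·√X)
At X = 94: dY/dX = 25·√94/188, Y = 25·√94

Elasticity = (25·√94/188) · (94 / (25·√94)) = 1/2

Interpretation: for a small percentage change in X, the percentage change in Y is approximately 0.50 times as large.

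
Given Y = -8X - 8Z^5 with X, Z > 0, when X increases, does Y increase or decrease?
Y decreases

Taking the partial derivative:
∂Y/∂X = -8

∂Y/∂X = -8 < 0 (assuming positive values)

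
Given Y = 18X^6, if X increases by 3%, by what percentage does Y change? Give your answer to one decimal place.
19.4%

For Y = 18X^6:
If X → X(1 + 0.03)
Then Y → Y · (1 + 0.03)^6
     ≈ Y · 1.1941

Percentage change = ((1 + 0.03)^6 − 1) × 100% ≈ 19.4%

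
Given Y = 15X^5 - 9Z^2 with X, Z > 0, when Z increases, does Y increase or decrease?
Y decreases

Taking the partial derivative:
∂Y/∂Z = -18Z

∂Y/∂Z = -18Z < 0 (assuming positive values)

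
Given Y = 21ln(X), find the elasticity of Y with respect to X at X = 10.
Elasticity = 1/ln(10) ≈ 0.4343

Elasticity = (dY/dX) · (X/Y)

dY/dX = 21/X
At X = 10: dY/dX = 21/10, Y = 21·ln(10)

Elasticity = (21/10) · (10 / (21·ln(10))) = 1/ln(10) ≈ 0.4343

Interpretation: for a small percentage change in X, the percentage change in Y is approximately 0.43 times as large.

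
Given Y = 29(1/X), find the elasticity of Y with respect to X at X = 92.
Elasticity = -1

Elasticity = (dY/dX) · (X/Y)

dY/dX = -29/X²
At X = 92: dY/dX = -29/8464, Y = 29/92

Elasticity = (-29/8464) · (92 / (29/92)) = -1

Interpretation: for a small percentage change in X, the percentage change in Y is approximately -1.00 times as large.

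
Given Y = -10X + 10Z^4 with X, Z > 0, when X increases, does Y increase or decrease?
Y decreases

Taking the partial derivative:
∂Y/∂X = -10

∂Y/∂X = -10 < 0 (assuming positive values)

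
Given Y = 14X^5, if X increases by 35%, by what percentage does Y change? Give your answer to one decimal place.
348.4%

For Y = 14X^5:
If X → X(1 + 0.35)
Then Y → Y · (1 + 0.35)^5
     ≈ Y · 4.4840

Percentage change = ((1 + 0.35)^5 − 1) × 100% ≈ 348.4%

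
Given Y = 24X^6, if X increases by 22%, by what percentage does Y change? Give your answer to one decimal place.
229.7%

For Y = 24X^6:
If X → X(1 + 0.22)
Then Y → Y · (1 + 0.22)^6
     ≈ Y · 3.2973

Percentage change = ((1 + 0.22)^6 − 1) × 100% ≈ 229.7%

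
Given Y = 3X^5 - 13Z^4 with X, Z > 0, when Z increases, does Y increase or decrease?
Y decreases

Taking the partial derivative:
∂Y/∂Z = -52Z^3

∂Y/∂Z = -52Z^3 < 0 (assuming positive values)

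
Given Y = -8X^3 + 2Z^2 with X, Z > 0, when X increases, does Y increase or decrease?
Y decreases

Taking the partial derivative:
∂Y/∂X = -24X^2

∂Y/∂X = -24X^2 < 0 (assuming positive values)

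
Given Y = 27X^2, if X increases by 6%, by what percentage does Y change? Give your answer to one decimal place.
12.4%

For Y = 27X^2:
If X → X(1 + 0.06)
Then Y → Y · (1 + 0.06)^2
     = Y · 1.1236

Percentage change = ((1 + 0.06)^2 − 1) × 100% ≈ 12.4%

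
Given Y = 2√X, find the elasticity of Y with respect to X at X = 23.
Elasticity = 1/2

Elasticity = (dY/dX) · (X/Y)

dY/dX = 1/√X
At X = 23: dY/dX = √23/23, Y = 2·√23

Elasticity = (√23/23) · (23 / (2·√23)) = 1/2

Interpretation: for a small percentage change in X, the percentage change in Y is approximately 0.50 times as large.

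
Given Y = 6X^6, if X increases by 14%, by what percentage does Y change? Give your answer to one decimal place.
119.5%

For Y = 6X^6:
If X → X(1 + 0.14)
Then Y → Y · (1 + 0.14)^6
     ≈ Y · 2.1950

Percentage change = ((1 + 0.14)^6 − 1) × 100% ≈ 119.5%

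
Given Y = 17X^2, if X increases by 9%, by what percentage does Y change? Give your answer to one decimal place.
18.8%

For Y = 17X^2:
If X → X(1 + 0.09)
Then Y → Y · (1 + 0.09)^2
     = Y · 1.1881

Percentage change = ((1 + 0.09)^2 − 1) × 100% ≈ 18.8%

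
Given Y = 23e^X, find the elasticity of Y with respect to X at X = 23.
Elasticity = 23

Elasticity = (dY/dX) · (X/Y)

dY/dX = 23·e^X
At X = 23: dY/dX = 23·e^23, Y = 23·e^23

Elasticity = (23·e^23) · (23 / (23·e^23)) = 23

Interpretation: for a small percentage change in X, the percentage change in Y is approximately 23.00 times as large.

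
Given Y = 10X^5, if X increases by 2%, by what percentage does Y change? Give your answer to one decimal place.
10.4%

For Y = 10X^5:
If X → X(1 + 0.02)
Then Y → Y · (1 + 0.02)^5
     ≈ Y · 1.1041

Percentage change = ((1 + 0.02)^5 − 1) × 100% ≈ 10.4%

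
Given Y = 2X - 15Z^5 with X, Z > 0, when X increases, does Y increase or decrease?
Y increases

Taking the partial derivative:
∂Y/∂X = 2

∂Y/∂X = 2 > 0 (assuming positive values)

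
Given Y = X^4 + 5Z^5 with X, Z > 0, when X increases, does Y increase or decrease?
Y increases

Taking the partial derivative:
∂Y/∂X = 4X^3

∂Y/∂X = 4X^3 > 0 (assuming positive values)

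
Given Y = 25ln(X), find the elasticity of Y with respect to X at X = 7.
Elasticity = 1/ln(7) ≈ 0.5139

Elasticity = (dY/dX) · (X/Y)

dY/dX = 25/X
At X = 7: dY/dX = 25/7, Y = 25·ln(7)

Elasticity = (25/7) · (7 / (25·ln(7))) = 1/ln(7) ≈ 0.5139

Interpretation: for a small percentage change in X, the percentage change in Y is approximately 0.51 times as large.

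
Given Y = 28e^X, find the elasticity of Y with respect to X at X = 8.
Elasticity = 8

Elasticity = (dY/dX) · (X/Y)

dY/dX = 28·e^X
At X = 8: dY/dX = 28·e^8, Y = 28·e^8

Elasticity = (28·e^8) · (8 / (28·e^8)) = 8

Interpretation: for a small percentage change in X, the percentage change in Y is approximately 8.00 times as large.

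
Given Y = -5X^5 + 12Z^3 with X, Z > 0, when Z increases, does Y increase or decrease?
Y increases

Taking the partial derivative:
∂Y/∂Z = 36Z^2

∂Y/∂Z = 36Z^2 > 0 (assuming positive values)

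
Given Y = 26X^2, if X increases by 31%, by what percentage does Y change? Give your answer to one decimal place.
71.6%

For Y = 26X^2:
If X → X(1 + 0.31)
Then Y → Y · (1 + 0.31)^2
     = Y · 1.7161

Percentage change = ((1 + 0.31)^2 − 1) × 100% ≈ 71.6%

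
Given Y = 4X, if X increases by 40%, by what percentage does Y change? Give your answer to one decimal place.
40.0%

For Y = 4X:
If X → X(1 + 0.4)
Then Y → Y · (1 + 0.4)^1
     = Y · 1.4000

Percentage change = ((1 + 0.4)^1 − 1) × 100% = 40.0%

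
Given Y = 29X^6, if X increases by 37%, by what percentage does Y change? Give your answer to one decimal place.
561.2%

For Y = 29X^6:
If X → X(1 + 0.37)
Then Y → Y · (1 + 0.37)^6
     ≈ Y · 6.6119

Percentage change = ((1 + 0.37)^6 − 1) × 100% ≈ 561.2%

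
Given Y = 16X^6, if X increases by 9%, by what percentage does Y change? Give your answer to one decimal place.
67.7%

For Y = 16X^6:
If X → X(1 + 0.09)
Then Y → Y · (1 + 0.09)^6
     ≈ Y · 1.6771

Percentage change = ((1 + 0.09)^6 − 1) × 100% ≈ 67.7%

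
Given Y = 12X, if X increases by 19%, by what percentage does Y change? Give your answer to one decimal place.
19.0%

For Y = 12X:
If X → X(1 + 0.19)
Then Y → Y · (1 + 0.19)^1
     = Y · 1.1900

Percentage change = ((1 + 0.19)^1 − 1) × 100% = 19.0%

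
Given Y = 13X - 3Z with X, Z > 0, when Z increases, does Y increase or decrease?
Y decreases

Taking the partial derivative:
∂Y/∂Z = -3

∂Y/∂Z = -3 < 0 (assuming positive values)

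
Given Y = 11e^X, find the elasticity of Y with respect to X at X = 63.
Elasticity = 63

Elasticity = (dY/dX) · (X/Y)

dY/dX = 11·e^X
At X = 63: dY/dX = 11·e^63, Y = 11·e^63

Elasticity = (11·e^63) · (63 / (11·e^63)) = 63

Interpretation: for a small percentage change in X, the percentage change in Y is approximately 63.00 times as large.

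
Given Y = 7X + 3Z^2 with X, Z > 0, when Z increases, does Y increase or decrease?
Y increases

Taking the partial derivative:
∂Y/∂Z = 6Z

∂Y/∂Z = 6Z > 0 (assuming positive values)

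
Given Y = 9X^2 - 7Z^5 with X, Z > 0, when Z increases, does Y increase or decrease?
Y decreases

Taking the partial derivative:
∂Y/∂Z = -35Z^4

∂Y/∂Z = -35Z^4 < 0 (assuming positive values)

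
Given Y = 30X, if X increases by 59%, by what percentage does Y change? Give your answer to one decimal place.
59.0%

For Y = 30X:
If X → X(1 + 0.59)
Then Y → Y · (1 + 0.59)^1
     = Y · 1.5900

Percentage change = ((1 + 0.59)^1 − 1) × 100% = 59.0%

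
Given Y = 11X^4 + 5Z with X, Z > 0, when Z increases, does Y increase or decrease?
Y increases

Taking the partial derivative:
∂Y/∂Z = 5

∂Y/∂Z = 5 > 0 (assuming positive values)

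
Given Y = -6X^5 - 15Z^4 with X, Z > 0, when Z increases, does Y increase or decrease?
Y decreases

Taking the partial derivative:
∂Y/∂Z = -60Z^3

∂Y/∂Z = -60Z^3 < 0 (assuming positive values)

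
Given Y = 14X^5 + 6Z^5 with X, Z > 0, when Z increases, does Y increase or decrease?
Y increases

Taking the partial derivative:
∂Y/∂Z = 30Z^4

∂Y/∂Z = 30Z^4 > 0 (assuming positive values)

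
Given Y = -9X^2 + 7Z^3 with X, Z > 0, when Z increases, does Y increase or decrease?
Y increases

Taking the partial derivative:
∂Y/∂Z = 21Z^2

∂Y/∂Z = 21Z^2 > 0 (assuming positive values)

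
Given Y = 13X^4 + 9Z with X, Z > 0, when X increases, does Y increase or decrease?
Y increases

Taking the partial derivative:
∂Y/∂X = 52X^3

∂Y/∂X = 52X^3 > 0 (assuming positive values)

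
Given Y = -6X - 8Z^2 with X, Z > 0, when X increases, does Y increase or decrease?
Y decreases

Taking the partial derivative:
∂Y/∂X = -6

∂Y/∂X = -6 < 0 (assuming positive values)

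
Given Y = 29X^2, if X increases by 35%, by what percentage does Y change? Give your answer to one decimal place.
82.3%

For Y = 29X^2:
If X → X(1 + 0.35)
Then Y → Y · (1 + 0.35)^2
     = Y · 1.8225

Percentage change = ((1 + 0.35)^2 − 1) × 100% ≈ 82.3%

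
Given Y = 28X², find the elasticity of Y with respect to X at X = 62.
Elasticity = 2

Elasticity = (dY/dX) · (X/Y)

dY/dX = 56·X
At X = 62: dY/dX = 3472, Y = 107632

Elasticity = 3472 · (62 / 107632) = 2

Interpretation: for a small percentage change in X, the percentage change in Y is approximately 2.00 times as large.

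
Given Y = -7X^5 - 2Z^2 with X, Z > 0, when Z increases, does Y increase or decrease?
Y decreases

Taking the partial derivative:
∂Y/∂Z = -4Z

∂Y/∂Z = -4Z < 0 (assuming positive values)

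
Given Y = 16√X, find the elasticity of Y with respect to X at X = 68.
Elasticity = 1/2

Elasticity = (dY/dX) · (X/Y)

dY/dX = 8/√X
At X = 68: dY/dX = 4·√17/17, Y = 32·√17

Elasticity = (4·√17/17) · (68 / (32·√17)) = 1/2

Interpretation: for a small percentage change in X, the percentage change in Y is approximately 0.50 times as large.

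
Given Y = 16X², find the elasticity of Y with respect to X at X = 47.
Elasticity = 2

Elasticity = (dY/dX) · (X/Y)

dY/dX = 32·X
At X = 47: dY/dX = 1504, Y = 35344

Elasticity = 1504 · (47 / 35344) = 2

Interpretation: for a small percentage change in X, the percentage change in Y is approximately 2.00 times as large.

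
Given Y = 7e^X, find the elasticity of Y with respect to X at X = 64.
Elasticity = 64

Elasticity = (dY/dX) · (X/Y)

dY/dX = 7·e^X
At X = 64: dY/dX = 7·e^64, Y = 7·e^64

Elasticity = (7·e^64) · (64 / (7·e^64)) = 64

Interpretation: for a small percentage change in X, the percentage change in Y is approximately 64.00 times as large.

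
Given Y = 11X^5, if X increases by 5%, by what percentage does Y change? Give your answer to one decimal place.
27.6%

For Y = 11X^5:
If X → X(1 + 0.05)
Then Y → Y · (1 + 0.05)^5
     ≈ Y · 1.2763

Percentage change = ((1 + 0.05)^5 − 1) × 100% ≈ 27.6%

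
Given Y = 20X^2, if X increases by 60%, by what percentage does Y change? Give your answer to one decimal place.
156.0%

For Y = 20X^2:
If X → X(1 + 0.6)
Then Y → Y · (1 + 0.6)^2
     = Y · 2.5600

Percentage change = ((1 + 0.6)^2 − 1) × 100% = 156.0%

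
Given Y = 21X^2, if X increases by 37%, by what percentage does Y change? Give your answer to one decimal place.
87.7%

For Y = 21X^2:
If X → X(1 + 0.37)
Then Y → Y · (1 + 0.37)^2
     = Y · 1.8769

Percentage change = ((1 + 0.37)^2 − 1) × 100% ≈ 87.7%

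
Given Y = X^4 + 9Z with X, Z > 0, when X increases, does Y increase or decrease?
Y increases

Taking the partial derivative:
∂Y/∂X = 4X^3

∂Y/∂X = 4X^3 > 0 (assuming positive values)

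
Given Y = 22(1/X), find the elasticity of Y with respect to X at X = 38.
Elasticity = -1

Elasticity = (dY/dX) · (X/Y)

dY/dX = -22/X²
At X = 38: dY/dX = -11/722, Y = 11/19

Elasticity = (-11/722) · (38 / (11/19)) = -1

Interpretation: for a small percentage change in X, the percentage change in Y is approximately -1.00 times as large.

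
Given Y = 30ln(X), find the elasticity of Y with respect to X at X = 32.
Elasticity = 1/ln(32) ≈ 0.2885

Elasticity = (dY/dX) · (X/Y)

dY/dX = 30/X
At X = 32: dY/dX = 15/16, Y = 30·ln(32)

Elasticity = (15/16) · (32 / (30·ln(32))) = 1/ln(32) ≈ 0.2885

Interpretation: for a small percentage change in X, the percentage change in Y is approximately 0.29 times as large.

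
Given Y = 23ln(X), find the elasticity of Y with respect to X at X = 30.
Elasticity = 1/ln(30) ≈ 0.2940

Elasticity = (dY/dX) · (X/Y)

dY/dX = 23/X
At X = 30: dY/dX = 23/30, Y = 23·ln(30)

Elasticity = (23/30) · (30 / (23·ln(30))) = 1/ln(30) ≈ 0.2940

Interpretation: for a small percentage change in X, the percentage change in Y is approximately 0.29 times as large.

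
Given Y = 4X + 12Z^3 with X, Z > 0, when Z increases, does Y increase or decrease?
Y increases

Taking the partial derivative:
∂Y/∂Z = 36Z^2

∂Y/∂Z = 36Z^2 > 0 (assuming positive values)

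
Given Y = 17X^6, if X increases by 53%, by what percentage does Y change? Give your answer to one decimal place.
1182.8%

For Y = 17X^6:
If X → X(1 + 0.53)
Then Y → Y · (1 + 0.53)^6
     ≈ Y · 12.8277

Percentage change = ((1 + 0.53)^6 − 1) × 100% ≈ 1182.8%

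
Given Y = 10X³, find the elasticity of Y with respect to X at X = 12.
Elasticity = 3

Elasticity = (dY/dX) · (X/Y)

dY/dX = 30·X²
At X = 12: dY/dX = 4320, Y = 17280

Elasticity = 4320 · (12 / 17280) = 3

Interpretation: for a small percentage change in X, the percentage change in Y is approximately 3.00 times as large.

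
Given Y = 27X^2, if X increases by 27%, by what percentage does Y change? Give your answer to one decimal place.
61.3%

For Y = 27X^2:
If X → X(1 + 0.27)
Then Y → Y · (1 + 0.27)^2
     = Y · 1.6129

Percentage change = ((1 + 0.27)^2 − 1) × 100% ≈ 61.3%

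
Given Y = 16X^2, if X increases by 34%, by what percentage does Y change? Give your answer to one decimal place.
79.6%

For Y = 16X^2:
If X → X(1 + 0.34)
Then Y → Y · (1 + 0.34)^2
     = Y · 1.7956

Percentage change = ((1 + 0.34)^2 − 1) × 100% ≈ 79.6%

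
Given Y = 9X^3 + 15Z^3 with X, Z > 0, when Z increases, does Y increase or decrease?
Y increases

Taking the partial derivative:
∂Y/∂Z = 45Z^2

∂Y/∂Z = 45Z^2 > 0 (assuming positive values)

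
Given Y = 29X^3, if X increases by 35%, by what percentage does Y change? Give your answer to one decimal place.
146.0%

For Y = 29X^3:
If X → X(1 + 0.35)
Then Y → Y · (1 + 0.35)^3
     ≈ Y · 2.4604

Percentage change = ((1 + 0.35)^3 − 1) × 100% ≈ 146.0%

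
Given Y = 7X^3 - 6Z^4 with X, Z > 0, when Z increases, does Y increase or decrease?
Y decreases

Taking the partial derivative:
∂Y/∂Z = -24Z^3

∂Y/∂Z = -24Z^3 < 0 (assuming positive values)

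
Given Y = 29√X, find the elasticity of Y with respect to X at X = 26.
Elasticity = 1/2

Elasticity = (dY/dX) · (X/Y)

dY/dX = 29/(2·√X)
At X = 26: dY/dX = 29·√26/52, Y = 29·√26

Elasticity = (29·√26/52) · (26 / (29·√26)) = 1/2

Interpretation: for a small percentage change in X, the percentage change in Y is approximately 0.50 times as large.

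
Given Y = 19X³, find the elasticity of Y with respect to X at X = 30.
Elasticity = 3

Elasticity = (dY/dX) · (X/Y)

dY/dX = 57·X²
At X = 30: dY/dX = 51300, Y = 513000

Elasticity = 51300 · (30 / 513000) = 3

Interpretation: for a small percentage change in X, the percentage change in Y is approximately 3.00 times as large.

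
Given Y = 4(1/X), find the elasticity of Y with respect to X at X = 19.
Elasticity = -1

Elasticity = (dY/dX) · (X/Y)

dY/dX = -4/X²
At X = 19: dY/dX = -4/361, Y = 4/19

Elasticity = (-4/361) · (19 / (4/19)) = -1

Interpretation: for a small percentage change in X, the percentage change in Y is approximately -1.00 times as large.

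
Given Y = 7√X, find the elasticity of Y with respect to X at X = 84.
Elasticity = 1/2

Elasticity = (dY/dX) · (X/Y)

dY/dX = 7/(2·√X)
At X = 84: dY/dX = √21/12, Y = 14·√21

Elasticity = (√21/12) · (84 / (14·√21)) = 1/2

Interpretation: for a small percentage change in X, the percentage change in Y is approximately 0.50 times as large.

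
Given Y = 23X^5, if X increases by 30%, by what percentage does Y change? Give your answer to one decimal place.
271.3%

For Y = 23X^5:
If X → X(1 + 0.3)
Then Y → Y · (1 + 0.3)^5
     ≈ Y · 3.7129

Percentage change = ((1 + 0.3)^5 − 1) × 100% ≈ 271.3%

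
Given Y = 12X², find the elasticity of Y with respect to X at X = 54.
Elasticity = 2

Elasticity = (dY/dX) · (X/Y)

dY/dX = 24·X
At X = 54: dY/dX = 1296, Y = 34992

Elasticity = 1296 · (54 / 34992) = 2

Interpretation: for a small percentage change in X, the percentage change in Y is approximately 2.00 times as large.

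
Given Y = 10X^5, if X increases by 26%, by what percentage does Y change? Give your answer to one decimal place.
217.6%

For Y = 10X^5:
If X → X(1 + 0.26)
Then Y → Y · (1 + 0.26)^5
     ≈ Y · 3.1758

Percentage change = ((1 + 0.26)^5 − 1) × 100% ≈ 217.6%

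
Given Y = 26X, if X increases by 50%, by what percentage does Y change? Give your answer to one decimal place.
50.0%

For Y = 26X:
If X → X(1 + 0.5)
Then Y → Y · (1 + 0.5)^1
     = Y · 1.5000

Percentage change = ((1 + 0.5)^1 − 1) × 100% = 50.0%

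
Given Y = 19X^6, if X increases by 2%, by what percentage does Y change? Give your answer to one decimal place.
12.6%

For Y = 19X^6:
If X → X(1 + 0.02)
Then Y → Y · (1 + 0.02)^6
     ≈ Y · 1.1262

Percentage change = ((1 + 0.02)^6 − 1) × 100% ≈ 12.6%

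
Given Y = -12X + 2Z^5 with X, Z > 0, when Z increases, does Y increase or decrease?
Y increases

Taking the partial derivative:
∂Y/∂Z = 10Z^4

∂Y/∂Z = 10Z^4 > 0 (assuming positive values)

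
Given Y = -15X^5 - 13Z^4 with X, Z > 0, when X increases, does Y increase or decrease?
Y decreases

Taking the partial derivative:
∂Y/∂X = -75X^4

∂Y/∂X = -75X^4 < 0 (assuming positive values)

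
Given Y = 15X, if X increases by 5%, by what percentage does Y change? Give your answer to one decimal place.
5.0%

For Y = 15X:
If X → X(1 + 0.05)
Then Y → Y · (1 + 0.05)^1
     = Y · 1.0500

Percentage change = ((1 + 0.05)^1 − 1) × 100% = 5.0%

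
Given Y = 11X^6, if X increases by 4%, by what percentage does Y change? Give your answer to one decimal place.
26.5%

For Y = 11X^6:
If X → X(1 + 0.04)
Then Y → Y · (1 + 0.04)^6
     ≈ Y · 1.2653

Percentage change = ((1 + 0.04)^6 − 1) × 100% ≈ 26.5%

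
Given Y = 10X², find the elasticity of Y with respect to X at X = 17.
Elasticity = 2

Elasticity = (dY/dX) · (X/Y)

dY/dX = 20·X
At X = 17: dY/dX = 340, Y = 2890

Elasticity = 340 · (17 / 2890) = 2

Interpretation: for a small percentage change in X, the percentage change in Y is approximately 2.00 times as large.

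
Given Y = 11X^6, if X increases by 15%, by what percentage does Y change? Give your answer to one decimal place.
131.3%

For Y = 11X^6:
If X → X(1 + 0.15)
Then Y → Y · (1 + 0.15)^6
     ≈ Y · 2.3131

Percentage change = ((1 + 0.15)^6 − 1) × 100% ≈ 131.3%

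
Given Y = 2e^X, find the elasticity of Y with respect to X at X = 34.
Elasticity = 34

Elasticity = (dY/dX) · (X/Y)

dY/dX = 2·e^X
At X = 34: dY/dX = 2·e^34, Y = 2·e^34

Elasticity = (2·e^34) · (34 / (2·e^34)) = 34

Interpretation: for a small percentage change in X, the percentage change in Y is approximately 34.00 times as large.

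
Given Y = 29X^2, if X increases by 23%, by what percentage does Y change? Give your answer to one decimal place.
51.3%

For Y = 29X^2:
If X → X(1 + 0.23)
Then Y → Y · (1 + 0.23)^2
     = Y · 1.5129

Percentage change = ((1 + 0.23)^2 − 1) × 100% ≈ 51.3%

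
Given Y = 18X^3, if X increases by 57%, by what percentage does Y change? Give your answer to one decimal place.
287.0%

For Y = 18X^3:
If X → X(1 + 0.57)
Then Y → Y · (1 + 0.57)^3
     ≈ Y · 3.8699

Percentage change = ((1 + 0.57)^3 − 1) × 100% ≈ 287.0%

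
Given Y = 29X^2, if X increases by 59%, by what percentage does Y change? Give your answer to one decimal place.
152.8%

For Y = 29X^2:
If X → X(1 + 0.59)
Then Y → Y · (1 + 0.59)^2
     = Y · 2.5281

Percentage change = ((1 + 0.59)^2 − 1) × 100% ≈ 152.8%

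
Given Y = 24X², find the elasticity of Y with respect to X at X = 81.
Elasticity = 2

Elasticity = (dY/dX) · (X/Y)

dY/dX = 48·X
At X = 81: dY/dX = 3888, Y = 157464

Elasticity = 3888 · (81 / 157464) = 2

Interpretation: for a small percentage change in X, the percentage change in Y is approximately 2.00 times as large.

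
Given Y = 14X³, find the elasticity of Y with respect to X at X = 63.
Elasticity = 3

Elasticity = (dY/dX) · (X/Y)

dY/dX = 42·X²
At X = 63: dY/dX = 166698, Y = 3500658

Elasticity = 166698 · (63 / 3500658) = 3

Interpretation: for a small percentage change in X, the percentage change in Y is approximately 3.00 times as large.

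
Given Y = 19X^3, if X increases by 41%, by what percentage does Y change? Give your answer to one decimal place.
180.3%

For Y = 19X^3:
If X → X(1 + 0.41)
Then Y → Y · (1 + 0.41)^3
     ≈ Y · 2.8032

Percentage change = ((1 + 0.41)^3 − 1) × 100% ≈ 180.3%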